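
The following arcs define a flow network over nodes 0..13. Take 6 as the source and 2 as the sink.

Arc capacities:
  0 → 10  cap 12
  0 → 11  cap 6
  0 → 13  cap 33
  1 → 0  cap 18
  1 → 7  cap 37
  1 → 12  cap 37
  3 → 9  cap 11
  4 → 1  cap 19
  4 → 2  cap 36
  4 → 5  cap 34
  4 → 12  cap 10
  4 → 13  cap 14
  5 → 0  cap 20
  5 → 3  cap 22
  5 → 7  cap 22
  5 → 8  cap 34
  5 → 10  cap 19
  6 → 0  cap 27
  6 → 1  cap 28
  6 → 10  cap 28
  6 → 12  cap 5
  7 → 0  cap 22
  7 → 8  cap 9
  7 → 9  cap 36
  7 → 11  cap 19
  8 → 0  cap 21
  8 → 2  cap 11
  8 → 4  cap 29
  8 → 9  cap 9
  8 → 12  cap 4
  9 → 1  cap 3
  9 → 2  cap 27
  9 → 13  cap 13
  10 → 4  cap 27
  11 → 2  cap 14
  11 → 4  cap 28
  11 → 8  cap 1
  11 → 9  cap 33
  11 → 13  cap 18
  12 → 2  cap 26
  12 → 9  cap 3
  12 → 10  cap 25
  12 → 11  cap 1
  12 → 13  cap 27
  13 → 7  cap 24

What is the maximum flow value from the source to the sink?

augment #1: 6→12→2 bottleneck 5, total now 5
augment #2: 6→0→11→2 bottleneck 6, total now 11
augment #3: 6→1→12→2 bottleneck 21, total now 32
augment #4: 6→10→4→2 bottleneck 27, total now 59
augment #5: 6→1→7→8→2 bottleneck 7, total now 66
augment #6: 6→0→13→7→8→2 bottleneck 2, total now 68
augment #7: 6→0→13→7→9→2 bottleneck 19, total now 87

Maximum flow value: 87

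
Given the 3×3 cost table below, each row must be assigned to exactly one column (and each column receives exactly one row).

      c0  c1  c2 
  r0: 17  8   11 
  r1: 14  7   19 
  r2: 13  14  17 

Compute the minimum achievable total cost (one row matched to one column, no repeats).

Minimum assignment cost: 31

optimal assignment: row0→col2 (cost 11), row1→col1 (cost 7), row2→col0 (cost 13)
total = 11 + 7 + 13 = 31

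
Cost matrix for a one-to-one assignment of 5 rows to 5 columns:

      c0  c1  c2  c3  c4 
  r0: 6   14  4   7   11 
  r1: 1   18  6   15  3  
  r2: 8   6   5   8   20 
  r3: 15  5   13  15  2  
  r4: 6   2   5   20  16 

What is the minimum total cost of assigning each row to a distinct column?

Minimum assignment cost: 17

one of 2 optimal assignments: row0→col2 (cost 4), row1→col0 (cost 1), row2→col3 (cost 8), row3→col4 (cost 2), row4→col1 (cost 2)
total = 4 + 1 + 8 + 2 + 2 = 17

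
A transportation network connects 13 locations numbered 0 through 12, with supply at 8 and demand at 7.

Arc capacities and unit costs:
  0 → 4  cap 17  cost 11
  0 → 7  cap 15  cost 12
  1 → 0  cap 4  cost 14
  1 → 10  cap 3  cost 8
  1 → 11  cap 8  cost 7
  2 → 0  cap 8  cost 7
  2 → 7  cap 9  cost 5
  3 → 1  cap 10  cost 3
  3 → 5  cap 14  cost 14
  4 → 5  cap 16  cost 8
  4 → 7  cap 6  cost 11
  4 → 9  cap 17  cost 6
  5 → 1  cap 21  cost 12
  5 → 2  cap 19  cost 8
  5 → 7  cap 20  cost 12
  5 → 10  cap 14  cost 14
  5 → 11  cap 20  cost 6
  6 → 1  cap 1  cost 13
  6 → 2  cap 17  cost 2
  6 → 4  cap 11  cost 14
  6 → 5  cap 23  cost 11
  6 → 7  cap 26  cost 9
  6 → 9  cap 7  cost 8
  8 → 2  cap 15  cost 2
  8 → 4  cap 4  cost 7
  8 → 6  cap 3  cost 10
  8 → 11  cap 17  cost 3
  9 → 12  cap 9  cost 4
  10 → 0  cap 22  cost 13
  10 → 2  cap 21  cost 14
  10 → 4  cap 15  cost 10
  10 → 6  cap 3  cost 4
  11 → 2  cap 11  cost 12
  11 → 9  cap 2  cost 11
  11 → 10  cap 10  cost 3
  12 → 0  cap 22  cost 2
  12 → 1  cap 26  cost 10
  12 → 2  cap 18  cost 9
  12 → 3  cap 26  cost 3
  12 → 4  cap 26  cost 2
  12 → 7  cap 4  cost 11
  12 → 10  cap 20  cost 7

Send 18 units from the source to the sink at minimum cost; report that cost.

Minimum cost for 18 units: 230

shortest-cost path #1: 8→2→7 push 9 @ unit cost 7 (adds 63)
shortest-cost path #2: 8→4→7 push 4 @ unit cost 18 (adds 72)
shortest-cost path #3: 8→6→7 push 3 @ unit cost 19 (adds 57)
shortest-cost path #4: 8→11→10→6→7 push 2 @ unit cost 19 (adds 38)
total cost = 230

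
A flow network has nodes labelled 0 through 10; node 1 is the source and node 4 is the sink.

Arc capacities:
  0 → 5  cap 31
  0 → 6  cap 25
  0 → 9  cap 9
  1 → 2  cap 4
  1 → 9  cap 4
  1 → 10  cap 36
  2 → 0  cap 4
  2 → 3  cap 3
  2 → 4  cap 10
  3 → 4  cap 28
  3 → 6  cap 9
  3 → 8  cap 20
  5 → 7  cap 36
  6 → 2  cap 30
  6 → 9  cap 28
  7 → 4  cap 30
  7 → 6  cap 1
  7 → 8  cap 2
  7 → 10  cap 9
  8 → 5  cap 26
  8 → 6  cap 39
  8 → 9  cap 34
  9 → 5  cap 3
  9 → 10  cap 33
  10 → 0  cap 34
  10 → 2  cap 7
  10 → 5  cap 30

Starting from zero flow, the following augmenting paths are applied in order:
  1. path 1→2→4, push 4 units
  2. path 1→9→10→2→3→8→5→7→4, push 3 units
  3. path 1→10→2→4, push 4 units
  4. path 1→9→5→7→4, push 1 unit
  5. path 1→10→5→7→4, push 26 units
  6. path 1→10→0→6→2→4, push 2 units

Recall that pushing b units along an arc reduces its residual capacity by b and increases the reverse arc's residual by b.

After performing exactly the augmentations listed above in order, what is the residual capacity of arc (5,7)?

Residual capacity of (5,7): 6

after path 1 (1→2→4, push 4): res(5,7)=36
after path 2 (1→9→10→2→3→8→5→7→4, push 3): res(5,7)=33
after path 3 (1→10→2→4, push 4): res(5,7)=33
after path 4 (1→9→5→7→4, push 1): res(5,7)=32
after path 5 (1→10→5→7→4, push 26): res(5,7)=6
after path 6 (1→10→0→6→2→4, push 2): res(5,7)=6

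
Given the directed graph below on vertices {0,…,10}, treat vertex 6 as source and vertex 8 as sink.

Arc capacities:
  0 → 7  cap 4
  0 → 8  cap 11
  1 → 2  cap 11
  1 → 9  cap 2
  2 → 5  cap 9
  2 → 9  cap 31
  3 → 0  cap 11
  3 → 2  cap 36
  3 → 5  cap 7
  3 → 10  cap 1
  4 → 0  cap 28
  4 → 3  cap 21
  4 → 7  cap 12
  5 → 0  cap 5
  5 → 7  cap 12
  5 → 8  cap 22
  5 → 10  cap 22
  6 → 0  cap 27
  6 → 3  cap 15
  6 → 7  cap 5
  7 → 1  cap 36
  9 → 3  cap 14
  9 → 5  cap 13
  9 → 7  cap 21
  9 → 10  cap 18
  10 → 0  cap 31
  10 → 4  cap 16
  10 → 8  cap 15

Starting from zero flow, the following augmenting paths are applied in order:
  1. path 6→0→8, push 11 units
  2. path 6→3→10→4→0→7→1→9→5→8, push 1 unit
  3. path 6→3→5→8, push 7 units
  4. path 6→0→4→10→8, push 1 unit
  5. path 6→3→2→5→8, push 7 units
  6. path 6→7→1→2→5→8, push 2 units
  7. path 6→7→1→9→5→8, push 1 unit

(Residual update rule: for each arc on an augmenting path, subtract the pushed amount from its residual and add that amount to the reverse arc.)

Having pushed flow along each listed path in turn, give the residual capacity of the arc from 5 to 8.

after path 1 (6→0→8, push 11): res(5,8)=22
after path 2 (6→3→10→4→0→7→1→9→5→8, push 1): res(5,8)=21
after path 3 (6→3→5→8, push 7): res(5,8)=14
after path 4 (6→0→4→10→8, push 1): res(5,8)=14
after path 5 (6→3→2→5→8, push 7): res(5,8)=7
after path 6 (6→7→1→2→5→8, push 2): res(5,8)=5
after path 7 (6→7→1→9→5→8, push 1): res(5,8)=4

Residual capacity of (5,8): 4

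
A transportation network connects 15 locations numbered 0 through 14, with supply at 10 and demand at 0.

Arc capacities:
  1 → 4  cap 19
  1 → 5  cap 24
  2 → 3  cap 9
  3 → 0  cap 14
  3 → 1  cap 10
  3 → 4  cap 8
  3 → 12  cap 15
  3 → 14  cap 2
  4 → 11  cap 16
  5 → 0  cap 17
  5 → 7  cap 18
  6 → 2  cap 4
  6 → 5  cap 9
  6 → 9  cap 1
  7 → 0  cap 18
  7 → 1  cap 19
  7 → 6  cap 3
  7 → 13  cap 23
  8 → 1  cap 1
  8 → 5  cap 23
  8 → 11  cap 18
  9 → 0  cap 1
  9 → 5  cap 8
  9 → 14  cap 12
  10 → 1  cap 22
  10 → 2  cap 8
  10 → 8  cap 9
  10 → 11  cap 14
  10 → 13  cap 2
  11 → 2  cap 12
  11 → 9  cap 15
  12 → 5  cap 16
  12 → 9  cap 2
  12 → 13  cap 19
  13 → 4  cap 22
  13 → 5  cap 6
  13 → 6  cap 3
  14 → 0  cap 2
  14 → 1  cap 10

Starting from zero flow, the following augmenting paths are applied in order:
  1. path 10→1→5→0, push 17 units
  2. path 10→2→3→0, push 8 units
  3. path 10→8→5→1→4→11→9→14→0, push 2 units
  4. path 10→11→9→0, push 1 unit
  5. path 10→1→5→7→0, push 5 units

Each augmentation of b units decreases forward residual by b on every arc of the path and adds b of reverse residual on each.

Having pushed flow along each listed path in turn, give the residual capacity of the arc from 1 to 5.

after path 1 (10→1→5→0, push 17): res(1,5)=7
after path 2 (10→2→3→0, push 8): res(1,5)=7
after path 3 (10→8→5→1→4→11→9→14→0, push 2): res(1,5)=9
after path 4 (10→11→9→0, push 1): res(1,5)=9
after path 5 (10→1→5→7→0, push 5): res(1,5)=4

Residual capacity of (1,5): 4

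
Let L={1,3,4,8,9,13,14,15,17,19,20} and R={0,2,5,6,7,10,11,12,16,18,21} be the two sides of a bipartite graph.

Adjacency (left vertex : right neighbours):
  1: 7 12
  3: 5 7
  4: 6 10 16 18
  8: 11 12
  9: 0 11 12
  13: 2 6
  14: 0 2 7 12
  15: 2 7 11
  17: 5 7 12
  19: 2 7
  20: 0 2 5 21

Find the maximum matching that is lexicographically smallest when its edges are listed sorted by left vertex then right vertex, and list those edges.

|M| = 9 (so the lex-smallest maximum matching has 9 edges)
process left vertices in ascending order; for each, take the smallest-labelled available neighbour that still permits 9 edges overall, or leave it unmatched if none does
lex-smallest matching: {1-7, 3-5, 4-10, 8-11, 9-0, 13-6, 14-2, 17-12, 20-21}

Lex-smallest maximum matching: {(1,7), (3,5), (4,10), (8,11), (9,0), (13,6), (14,2), (17,12), (20,21)}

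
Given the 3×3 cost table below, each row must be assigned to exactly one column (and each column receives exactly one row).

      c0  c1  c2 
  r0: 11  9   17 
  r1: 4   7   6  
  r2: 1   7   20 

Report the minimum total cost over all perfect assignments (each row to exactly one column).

Minimum assignment cost: 16

optimal assignment: row0→col1 (cost 9), row1→col2 (cost 6), row2→col0 (cost 1)
total = 9 + 6 + 1 = 16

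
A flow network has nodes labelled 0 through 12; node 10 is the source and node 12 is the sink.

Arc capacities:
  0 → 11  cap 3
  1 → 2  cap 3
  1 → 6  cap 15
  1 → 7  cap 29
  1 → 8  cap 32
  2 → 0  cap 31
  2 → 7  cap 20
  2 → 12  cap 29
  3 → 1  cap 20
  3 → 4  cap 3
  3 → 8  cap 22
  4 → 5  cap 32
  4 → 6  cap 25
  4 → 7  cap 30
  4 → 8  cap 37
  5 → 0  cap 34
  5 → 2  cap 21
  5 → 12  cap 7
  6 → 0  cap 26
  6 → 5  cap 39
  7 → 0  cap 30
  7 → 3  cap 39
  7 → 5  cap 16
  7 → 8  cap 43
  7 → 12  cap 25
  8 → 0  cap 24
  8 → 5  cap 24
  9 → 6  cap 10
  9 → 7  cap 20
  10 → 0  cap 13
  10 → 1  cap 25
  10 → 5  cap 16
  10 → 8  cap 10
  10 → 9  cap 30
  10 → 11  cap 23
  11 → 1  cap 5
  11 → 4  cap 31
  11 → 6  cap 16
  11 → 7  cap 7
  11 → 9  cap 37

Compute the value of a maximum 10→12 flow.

Maximum flow value: 56

augment #1: 10→5→12 bottleneck 7, total now 7
augment #2: 10→1→2→12 bottleneck 3, total now 10
augment #3: 10→1→7→12 bottleneck 22, total now 32
augment #4: 10→5→2→12 bottleneck 9, total now 41
augment #5: 10→9→7→12 bottleneck 3, total now 44
augment #6: 10→8→5→2→12 bottleneck 10, total now 54
augment #7: 10→9→6→5→2→12 bottleneck 2, total now 56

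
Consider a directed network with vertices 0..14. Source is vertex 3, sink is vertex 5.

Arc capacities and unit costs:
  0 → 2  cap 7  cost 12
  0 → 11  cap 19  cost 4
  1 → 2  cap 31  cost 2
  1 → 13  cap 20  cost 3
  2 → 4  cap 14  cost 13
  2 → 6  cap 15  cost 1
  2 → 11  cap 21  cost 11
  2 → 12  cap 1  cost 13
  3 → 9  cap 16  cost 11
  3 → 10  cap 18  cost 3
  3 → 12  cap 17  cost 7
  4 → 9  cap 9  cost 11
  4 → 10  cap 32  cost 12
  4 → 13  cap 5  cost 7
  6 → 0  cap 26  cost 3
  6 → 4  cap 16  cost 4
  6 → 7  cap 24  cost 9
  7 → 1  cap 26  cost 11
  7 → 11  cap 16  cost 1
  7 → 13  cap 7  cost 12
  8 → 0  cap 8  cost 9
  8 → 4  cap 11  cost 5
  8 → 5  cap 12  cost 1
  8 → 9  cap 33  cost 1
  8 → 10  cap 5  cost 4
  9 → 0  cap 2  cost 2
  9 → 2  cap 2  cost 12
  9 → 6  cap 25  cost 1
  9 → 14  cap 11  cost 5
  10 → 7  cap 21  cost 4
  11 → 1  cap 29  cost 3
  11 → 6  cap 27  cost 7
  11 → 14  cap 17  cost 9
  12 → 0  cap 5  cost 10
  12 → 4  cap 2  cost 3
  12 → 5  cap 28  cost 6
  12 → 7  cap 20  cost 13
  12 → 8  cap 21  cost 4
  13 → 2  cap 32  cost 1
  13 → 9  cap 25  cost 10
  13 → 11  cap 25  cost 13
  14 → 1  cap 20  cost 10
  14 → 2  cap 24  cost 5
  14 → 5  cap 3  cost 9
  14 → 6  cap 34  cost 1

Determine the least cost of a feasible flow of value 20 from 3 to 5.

Minimum cost for 20 units: 284

shortest-cost path #1: 3→12→8→5 push 12 @ unit cost 12 (adds 144)
shortest-cost path #2: 3→12→5 push 5 @ unit cost 13 (adds 65)
shortest-cost path #3: 3→9→14→5 push 3 @ unit cost 25 (adds 75)
total cost = 284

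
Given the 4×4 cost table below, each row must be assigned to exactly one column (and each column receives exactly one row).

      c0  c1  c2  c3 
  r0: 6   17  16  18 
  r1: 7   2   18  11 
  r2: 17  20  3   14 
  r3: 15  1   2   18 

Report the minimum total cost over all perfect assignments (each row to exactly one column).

Minimum assignment cost: 21

optimal assignment: row0→col0 (cost 6), row1→col3 (cost 11), row2→col2 (cost 3), row3→col1 (cost 1)
total = 6 + 11 + 3 + 1 = 21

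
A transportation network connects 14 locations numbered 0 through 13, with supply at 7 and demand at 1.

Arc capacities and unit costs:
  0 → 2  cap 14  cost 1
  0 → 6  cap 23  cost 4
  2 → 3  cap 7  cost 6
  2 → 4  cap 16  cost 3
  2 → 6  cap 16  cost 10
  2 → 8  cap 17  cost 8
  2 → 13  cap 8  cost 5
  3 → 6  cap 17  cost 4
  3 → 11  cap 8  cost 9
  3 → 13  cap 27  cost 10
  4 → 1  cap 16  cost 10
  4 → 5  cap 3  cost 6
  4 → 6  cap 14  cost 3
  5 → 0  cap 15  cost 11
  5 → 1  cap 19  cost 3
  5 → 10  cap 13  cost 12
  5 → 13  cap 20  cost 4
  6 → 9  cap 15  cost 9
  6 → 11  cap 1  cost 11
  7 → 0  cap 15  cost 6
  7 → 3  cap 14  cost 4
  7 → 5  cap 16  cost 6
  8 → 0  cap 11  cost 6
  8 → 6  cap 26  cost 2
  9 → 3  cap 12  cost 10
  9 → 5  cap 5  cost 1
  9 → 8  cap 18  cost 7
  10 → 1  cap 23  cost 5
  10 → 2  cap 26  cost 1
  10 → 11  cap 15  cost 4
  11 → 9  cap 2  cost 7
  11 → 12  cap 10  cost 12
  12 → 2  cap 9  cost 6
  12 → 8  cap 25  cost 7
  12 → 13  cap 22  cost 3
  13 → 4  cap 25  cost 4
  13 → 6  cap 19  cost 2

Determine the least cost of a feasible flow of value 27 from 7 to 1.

shortest-cost path #1: 7→5→1 push 16 @ unit cost 9 (adds 144)
shortest-cost path #2: 7→0→2→4→5→1 push 3 @ unit cost 19 (adds 57)
shortest-cost path #3: 7→0→2→4→1 push 8 @ unit cost 20 (adds 160)
total cost = 361

Minimum cost for 27 units: 361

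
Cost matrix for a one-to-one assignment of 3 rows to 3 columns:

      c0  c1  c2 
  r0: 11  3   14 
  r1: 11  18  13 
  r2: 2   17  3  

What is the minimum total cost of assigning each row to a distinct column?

Minimum assignment cost: 17

optimal assignment: row0→col1 (cost 3), row1→col0 (cost 11), row2→col2 (cost 3)
total = 3 + 11 + 3 = 17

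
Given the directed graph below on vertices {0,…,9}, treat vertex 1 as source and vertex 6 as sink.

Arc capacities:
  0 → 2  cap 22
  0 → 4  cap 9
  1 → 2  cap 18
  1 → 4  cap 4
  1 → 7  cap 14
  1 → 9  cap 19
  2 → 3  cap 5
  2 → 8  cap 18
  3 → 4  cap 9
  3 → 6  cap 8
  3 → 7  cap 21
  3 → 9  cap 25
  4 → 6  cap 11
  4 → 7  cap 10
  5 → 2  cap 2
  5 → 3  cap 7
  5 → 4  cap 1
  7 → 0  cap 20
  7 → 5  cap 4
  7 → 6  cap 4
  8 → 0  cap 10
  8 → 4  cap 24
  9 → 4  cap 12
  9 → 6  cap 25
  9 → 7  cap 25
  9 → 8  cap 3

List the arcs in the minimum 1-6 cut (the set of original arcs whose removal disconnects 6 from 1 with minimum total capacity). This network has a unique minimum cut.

Min-cut arcs: {(1,9), (2,3), (4,6), (7,5), (7,6)} (total capacity 43)

augment #1: 1→4→6 push 4
augment #2: 1→7→6 push 4
augment #3: 1→9→6 push 19
augment #4: 1→2→3→6 push 5
augment #5: 1→2→8→4→6 push 7
augment #6: 1→7→5→3→6 push 3
augment #7: 1→7→5→3→9→6 push 1
max flow = 43; residual-reachable set from 1 gives S-side
cut edges (S→T): {(1,9), (2,3), (4,6), (7,5), (7,6)} total cap 43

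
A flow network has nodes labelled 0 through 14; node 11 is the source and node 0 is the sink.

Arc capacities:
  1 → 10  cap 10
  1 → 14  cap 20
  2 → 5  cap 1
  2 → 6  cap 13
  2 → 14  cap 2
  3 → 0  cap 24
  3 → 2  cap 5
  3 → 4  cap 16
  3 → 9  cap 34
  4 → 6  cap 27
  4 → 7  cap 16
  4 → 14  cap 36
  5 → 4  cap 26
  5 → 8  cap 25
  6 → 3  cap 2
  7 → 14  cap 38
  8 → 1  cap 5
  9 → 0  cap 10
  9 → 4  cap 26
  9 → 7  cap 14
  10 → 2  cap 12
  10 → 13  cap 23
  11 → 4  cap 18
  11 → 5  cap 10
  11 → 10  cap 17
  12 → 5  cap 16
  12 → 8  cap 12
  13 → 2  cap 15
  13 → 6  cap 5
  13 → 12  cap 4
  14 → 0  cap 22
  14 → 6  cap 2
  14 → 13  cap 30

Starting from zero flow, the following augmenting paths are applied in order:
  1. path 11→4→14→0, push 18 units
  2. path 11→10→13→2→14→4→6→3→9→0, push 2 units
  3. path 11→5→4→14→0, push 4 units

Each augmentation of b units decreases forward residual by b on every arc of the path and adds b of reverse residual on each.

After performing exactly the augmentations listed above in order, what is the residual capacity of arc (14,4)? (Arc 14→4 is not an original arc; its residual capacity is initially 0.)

after path 1 (11→4→14→0, push 18): res(14,4)=18
after path 2 (11→10→13→2→14→4→6→3→9→0, push 2): res(14,4)=16
after path 3 (11→5→4→14→0, push 4): res(14,4)=20

Residual capacity of (14,4): 20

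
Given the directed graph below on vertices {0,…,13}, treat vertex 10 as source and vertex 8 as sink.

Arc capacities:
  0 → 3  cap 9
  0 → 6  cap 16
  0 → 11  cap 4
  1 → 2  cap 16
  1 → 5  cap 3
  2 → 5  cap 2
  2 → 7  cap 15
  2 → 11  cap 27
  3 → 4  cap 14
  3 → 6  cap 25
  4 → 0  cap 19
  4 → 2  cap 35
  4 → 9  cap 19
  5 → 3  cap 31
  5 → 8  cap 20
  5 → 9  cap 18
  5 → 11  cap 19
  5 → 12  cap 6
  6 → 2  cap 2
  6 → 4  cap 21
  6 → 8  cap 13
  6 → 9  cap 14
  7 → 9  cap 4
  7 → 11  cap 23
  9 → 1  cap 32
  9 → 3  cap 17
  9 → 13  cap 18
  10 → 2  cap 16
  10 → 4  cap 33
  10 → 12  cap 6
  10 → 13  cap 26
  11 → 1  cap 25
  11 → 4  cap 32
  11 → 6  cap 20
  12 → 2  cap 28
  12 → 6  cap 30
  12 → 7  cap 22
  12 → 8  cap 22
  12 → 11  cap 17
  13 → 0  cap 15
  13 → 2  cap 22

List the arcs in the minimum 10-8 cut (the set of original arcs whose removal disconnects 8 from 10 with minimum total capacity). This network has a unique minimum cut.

augment #1: 10→12→8 push 6
augment #2: 10→2→5→8 push 2
augment #3: 10→2→11→6→8 push 13
augment #4: 10→2→11→1→5→8 push 1
augment #5: 10→4→9→1→5→8 push 2
max flow = 24; residual-reachable set from 10 gives S-side
cut edges (S→T): {(1,5), (2,5), (6,8), (10,12)} total cap 24

Min-cut arcs: {(1,5), (2,5), (6,8), (10,12)} (total capacity 24)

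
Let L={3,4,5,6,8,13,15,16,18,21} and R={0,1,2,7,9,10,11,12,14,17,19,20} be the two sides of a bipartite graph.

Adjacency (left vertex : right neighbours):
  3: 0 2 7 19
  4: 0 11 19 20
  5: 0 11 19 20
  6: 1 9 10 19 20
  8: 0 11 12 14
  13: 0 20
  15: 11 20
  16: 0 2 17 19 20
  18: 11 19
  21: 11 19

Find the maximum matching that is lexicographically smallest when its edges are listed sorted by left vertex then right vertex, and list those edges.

|M| = 8 (so the lex-smallest maximum matching has 8 edges)
process left vertices in ascending order; for each, take the smallest-labelled available neighbour that still permits 8 edges overall, or leave it unmatched if none does
lex-smallest matching: {3-2, 4-0, 5-11, 6-1, 8-12, 13-20, 16-17, 18-19}

Lex-smallest maximum matching: {(3,2), (4,0), (5,11), (6,1), (8,12), (13,20), (16,17), (18,19)}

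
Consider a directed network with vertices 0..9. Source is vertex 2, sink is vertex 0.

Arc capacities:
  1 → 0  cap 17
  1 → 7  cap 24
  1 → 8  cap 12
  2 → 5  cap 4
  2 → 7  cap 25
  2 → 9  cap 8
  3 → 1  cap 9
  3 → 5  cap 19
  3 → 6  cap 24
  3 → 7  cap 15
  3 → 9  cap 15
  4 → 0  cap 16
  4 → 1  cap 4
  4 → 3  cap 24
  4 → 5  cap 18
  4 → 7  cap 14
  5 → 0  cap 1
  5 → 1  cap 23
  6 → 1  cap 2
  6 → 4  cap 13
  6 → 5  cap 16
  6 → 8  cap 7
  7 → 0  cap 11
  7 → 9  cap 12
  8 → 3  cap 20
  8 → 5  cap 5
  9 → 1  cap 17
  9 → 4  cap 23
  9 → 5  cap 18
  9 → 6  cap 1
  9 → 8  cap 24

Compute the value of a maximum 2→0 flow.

Maximum flow value: 35

augment #1: 2→5→0 bottleneck 1, total now 1
augment #2: 2→7→0 bottleneck 11, total now 12
augment #3: 2→5→1→0 bottleneck 3, total now 15
augment #4: 2→9→1→0 bottleneck 8, total now 23
augment #5: 2→7→9→1→0 bottleneck 6, total now 29
augment #6: 2→7→9→4→0 bottleneck 6, total now 35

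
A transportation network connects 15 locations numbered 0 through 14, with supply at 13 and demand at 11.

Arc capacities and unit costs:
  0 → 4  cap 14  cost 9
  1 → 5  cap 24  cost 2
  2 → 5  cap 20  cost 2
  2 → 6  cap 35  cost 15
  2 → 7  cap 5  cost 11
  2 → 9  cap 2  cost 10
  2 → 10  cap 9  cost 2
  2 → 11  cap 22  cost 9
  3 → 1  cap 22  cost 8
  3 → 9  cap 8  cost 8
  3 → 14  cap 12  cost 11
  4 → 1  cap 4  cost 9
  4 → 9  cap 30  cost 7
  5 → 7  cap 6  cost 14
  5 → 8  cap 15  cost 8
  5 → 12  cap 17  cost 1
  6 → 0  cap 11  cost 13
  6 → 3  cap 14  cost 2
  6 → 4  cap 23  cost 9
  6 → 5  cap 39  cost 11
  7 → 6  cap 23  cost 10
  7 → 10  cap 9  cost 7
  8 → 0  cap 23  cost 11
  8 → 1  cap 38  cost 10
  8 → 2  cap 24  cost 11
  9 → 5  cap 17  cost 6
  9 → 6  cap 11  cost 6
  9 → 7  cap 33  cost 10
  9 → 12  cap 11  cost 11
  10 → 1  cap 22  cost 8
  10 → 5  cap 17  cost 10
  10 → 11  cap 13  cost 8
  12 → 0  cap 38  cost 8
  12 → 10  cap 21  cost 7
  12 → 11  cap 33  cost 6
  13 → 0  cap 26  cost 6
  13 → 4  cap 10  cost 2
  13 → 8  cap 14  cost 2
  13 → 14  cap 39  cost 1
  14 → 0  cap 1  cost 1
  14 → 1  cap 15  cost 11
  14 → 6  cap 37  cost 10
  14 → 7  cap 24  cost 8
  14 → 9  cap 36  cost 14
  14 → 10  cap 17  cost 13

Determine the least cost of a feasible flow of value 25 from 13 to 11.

Minimum cost for 25 units: 529

shortest-cost path #1: 13→4→1→5→12→11 push 4 @ unit cost 20 (adds 80)
shortest-cost path #2: 13→14→1→5→12→11 push 13 @ unit cost 21 (adds 273)
shortest-cost path #3: 13→14→10→11 push 8 @ unit cost 22 (adds 176)
total cost = 529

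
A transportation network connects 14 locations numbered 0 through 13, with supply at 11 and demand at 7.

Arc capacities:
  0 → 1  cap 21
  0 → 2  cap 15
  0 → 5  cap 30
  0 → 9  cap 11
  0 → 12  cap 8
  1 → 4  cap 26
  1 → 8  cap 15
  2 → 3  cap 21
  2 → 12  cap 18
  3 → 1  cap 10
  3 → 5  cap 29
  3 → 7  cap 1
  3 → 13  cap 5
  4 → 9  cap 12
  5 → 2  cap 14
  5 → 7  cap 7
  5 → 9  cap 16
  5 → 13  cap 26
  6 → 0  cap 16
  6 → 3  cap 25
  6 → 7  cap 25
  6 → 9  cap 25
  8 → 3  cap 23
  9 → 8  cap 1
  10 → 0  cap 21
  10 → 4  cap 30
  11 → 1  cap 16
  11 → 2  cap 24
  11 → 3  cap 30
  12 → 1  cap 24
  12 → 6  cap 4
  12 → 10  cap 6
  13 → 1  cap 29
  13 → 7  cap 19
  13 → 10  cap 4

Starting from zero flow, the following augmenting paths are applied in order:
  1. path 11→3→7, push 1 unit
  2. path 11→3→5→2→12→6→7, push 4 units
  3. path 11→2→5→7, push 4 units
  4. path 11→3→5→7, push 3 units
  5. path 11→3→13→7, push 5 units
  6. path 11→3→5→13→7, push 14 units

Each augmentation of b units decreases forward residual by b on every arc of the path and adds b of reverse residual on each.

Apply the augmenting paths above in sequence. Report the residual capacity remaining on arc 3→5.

Residual capacity of (3,5): 8

after path 1 (11→3→7, push 1): res(3,5)=29
after path 2 (11→3→5→2→12→6→7, push 4): res(3,5)=25
after path 3 (11→2→5→7, push 4): res(3,5)=25
after path 4 (11→3→5→7, push 3): res(3,5)=22
after path 5 (11→3→13→7, push 5): res(3,5)=22
after path 6 (11→3→5→13→7, push 14): res(3,5)=8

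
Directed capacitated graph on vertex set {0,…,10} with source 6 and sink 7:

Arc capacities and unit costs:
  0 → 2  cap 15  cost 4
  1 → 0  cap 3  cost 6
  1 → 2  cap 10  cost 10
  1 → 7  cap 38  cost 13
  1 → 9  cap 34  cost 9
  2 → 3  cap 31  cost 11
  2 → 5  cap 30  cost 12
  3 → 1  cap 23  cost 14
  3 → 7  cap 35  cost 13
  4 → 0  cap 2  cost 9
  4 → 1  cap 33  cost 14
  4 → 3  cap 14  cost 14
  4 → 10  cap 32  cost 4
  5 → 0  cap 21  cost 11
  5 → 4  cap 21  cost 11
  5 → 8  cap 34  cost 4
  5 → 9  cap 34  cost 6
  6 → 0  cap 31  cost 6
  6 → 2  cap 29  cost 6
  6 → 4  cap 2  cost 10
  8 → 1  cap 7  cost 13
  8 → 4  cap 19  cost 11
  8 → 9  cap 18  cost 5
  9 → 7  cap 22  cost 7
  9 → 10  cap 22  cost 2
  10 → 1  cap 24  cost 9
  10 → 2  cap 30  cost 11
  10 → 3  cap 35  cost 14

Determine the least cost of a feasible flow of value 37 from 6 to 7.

Minimum cost for 37 units: 1148

shortest-cost path #1: 6→2→3→7 push 29 @ unit cost 30 (adds 870)
shortest-cost path #2: 6→0→2→3→7 push 2 @ unit cost 34 (adds 68)
shortest-cost path #3: 6→0→2→5→9→7 push 6 @ unit cost 35 (adds 210)
total cost = 1148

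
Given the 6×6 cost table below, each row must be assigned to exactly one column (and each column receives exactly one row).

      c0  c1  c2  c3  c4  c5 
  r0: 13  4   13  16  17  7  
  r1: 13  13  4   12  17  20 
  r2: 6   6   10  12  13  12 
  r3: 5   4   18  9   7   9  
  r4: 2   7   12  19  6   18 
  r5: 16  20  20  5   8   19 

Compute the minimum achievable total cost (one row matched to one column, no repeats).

optimal assignment: row0→col5 (cost 7), row1→col2 (cost 4), row2→col1 (cost 6), row3→col4 (cost 7), row4→col0 (cost 2), row5→col3 (cost 5)
total = 7 + 4 + 6 + 7 + 2 + 5 = 31

Minimum assignment cost: 31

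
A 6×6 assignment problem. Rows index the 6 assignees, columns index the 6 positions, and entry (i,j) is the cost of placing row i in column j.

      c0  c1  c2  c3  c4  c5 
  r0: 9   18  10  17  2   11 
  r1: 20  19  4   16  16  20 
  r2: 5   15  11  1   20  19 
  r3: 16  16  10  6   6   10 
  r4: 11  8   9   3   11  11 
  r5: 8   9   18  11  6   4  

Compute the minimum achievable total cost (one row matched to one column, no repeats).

Minimum assignment cost: 29

optimal assignment: row0→col4 (cost 2), row1→col2 (cost 4), row2→col0 (cost 5), row3→col3 (cost 6), row4→col1 (cost 8), row5→col5 (cost 4)
total = 2 + 4 + 5 + 6 + 8 + 4 = 29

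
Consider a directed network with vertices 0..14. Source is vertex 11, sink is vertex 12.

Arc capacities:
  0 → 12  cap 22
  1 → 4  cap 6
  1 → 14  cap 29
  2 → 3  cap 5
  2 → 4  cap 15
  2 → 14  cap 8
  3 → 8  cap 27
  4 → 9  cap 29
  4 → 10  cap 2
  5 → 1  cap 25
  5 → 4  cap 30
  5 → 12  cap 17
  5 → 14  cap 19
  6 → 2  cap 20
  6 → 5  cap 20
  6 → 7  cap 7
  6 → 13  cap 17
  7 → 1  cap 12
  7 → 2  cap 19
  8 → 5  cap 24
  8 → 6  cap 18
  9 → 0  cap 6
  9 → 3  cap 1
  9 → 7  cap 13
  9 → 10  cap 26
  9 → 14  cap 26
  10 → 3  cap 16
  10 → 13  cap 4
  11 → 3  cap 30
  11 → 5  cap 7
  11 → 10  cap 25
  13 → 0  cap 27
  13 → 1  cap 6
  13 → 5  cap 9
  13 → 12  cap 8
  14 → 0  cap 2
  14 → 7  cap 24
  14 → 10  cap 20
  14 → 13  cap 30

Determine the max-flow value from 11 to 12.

augment #1: 11→5→12 bottleneck 7, total now 7
augment #2: 11→10→13→12 bottleneck 4, total now 11
augment #3: 11→3→8→5→12 bottleneck 10, total now 21
augment #4: 11→3→8→6→13→12 bottleneck 4, total now 25
augment #5: 11→3→8→5→14→0→12 bottleneck 2, total now 27
augment #6: 11→3→8→6→13→0→12 bottleneck 11, total now 38

Maximum flow value: 38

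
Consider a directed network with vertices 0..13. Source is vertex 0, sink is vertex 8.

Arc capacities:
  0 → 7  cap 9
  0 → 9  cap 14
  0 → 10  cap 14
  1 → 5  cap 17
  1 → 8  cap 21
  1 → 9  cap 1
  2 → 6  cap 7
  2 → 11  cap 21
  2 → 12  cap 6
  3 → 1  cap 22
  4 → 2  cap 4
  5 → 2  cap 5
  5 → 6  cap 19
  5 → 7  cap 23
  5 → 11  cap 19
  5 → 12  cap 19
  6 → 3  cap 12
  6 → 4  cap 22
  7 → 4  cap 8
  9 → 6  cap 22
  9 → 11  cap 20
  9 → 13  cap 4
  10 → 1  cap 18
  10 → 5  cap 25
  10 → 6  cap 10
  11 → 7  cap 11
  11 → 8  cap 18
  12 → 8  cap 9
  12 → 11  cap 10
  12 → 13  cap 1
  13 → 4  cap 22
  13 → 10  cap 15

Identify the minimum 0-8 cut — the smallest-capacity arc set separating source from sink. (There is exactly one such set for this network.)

Min-cut arcs: {(0,9), (0,10), (4,2)} (total capacity 32)

augment #1: 0→9→11→8 push 14
augment #2: 0→10→1→8 push 14
augment #3: 0→7→4→2→11→8 push 4
max flow = 32; residual-reachable set from 0 gives S-side
cut edges (S→T): {(0,9), (0,10), (4,2)} total cap 32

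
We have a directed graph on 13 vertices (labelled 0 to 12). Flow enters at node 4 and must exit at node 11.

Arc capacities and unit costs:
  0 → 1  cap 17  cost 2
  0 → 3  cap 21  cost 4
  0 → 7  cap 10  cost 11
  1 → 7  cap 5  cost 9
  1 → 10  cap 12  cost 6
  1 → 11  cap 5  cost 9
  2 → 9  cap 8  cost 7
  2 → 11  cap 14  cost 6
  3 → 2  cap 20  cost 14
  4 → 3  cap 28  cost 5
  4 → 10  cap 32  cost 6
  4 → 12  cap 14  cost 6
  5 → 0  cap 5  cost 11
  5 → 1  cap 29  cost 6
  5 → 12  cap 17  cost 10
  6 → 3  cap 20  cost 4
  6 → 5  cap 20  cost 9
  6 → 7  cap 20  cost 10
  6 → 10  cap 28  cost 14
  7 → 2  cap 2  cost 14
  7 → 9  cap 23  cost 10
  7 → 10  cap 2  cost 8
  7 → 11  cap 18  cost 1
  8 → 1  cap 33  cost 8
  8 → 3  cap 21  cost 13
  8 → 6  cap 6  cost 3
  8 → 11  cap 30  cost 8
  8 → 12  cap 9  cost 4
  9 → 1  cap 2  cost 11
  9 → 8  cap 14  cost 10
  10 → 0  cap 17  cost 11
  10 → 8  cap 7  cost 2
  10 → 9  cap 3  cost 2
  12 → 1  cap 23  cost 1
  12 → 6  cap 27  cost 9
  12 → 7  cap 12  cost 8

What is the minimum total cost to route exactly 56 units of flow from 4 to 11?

shortest-cost path #1: 4→12→7→11 push 12 @ unit cost 15 (adds 180)
shortest-cost path #2: 4→12→1→11 push 2 @ unit cost 16 (adds 32)
shortest-cost path #3: 4→10→8→11 push 7 @ unit cost 16 (adds 112)
shortest-cost path #4: 4→3→2→11 push 14 @ unit cost 25 (adds 350)
shortest-cost path #5: 4→10→9→8→11 push 3 @ unit cost 26 (adds 78)
shortest-cost path #6: 4→10→0→1→11 push 3 @ unit cost 28 (adds 84)
shortest-cost path #7: 4→10→0→7→11 push 6 @ unit cost 29 (adds 174)
shortest-cost path #8: 4→3→2→9→8→11 push 6 @ unit cost 44 (adds 264)
shortest-cost path #9: 4→10→0→7→9→8→11 push 3 @ unit cost 56 (adds 168)
total cost = 1442

Minimum cost for 56 units: 1442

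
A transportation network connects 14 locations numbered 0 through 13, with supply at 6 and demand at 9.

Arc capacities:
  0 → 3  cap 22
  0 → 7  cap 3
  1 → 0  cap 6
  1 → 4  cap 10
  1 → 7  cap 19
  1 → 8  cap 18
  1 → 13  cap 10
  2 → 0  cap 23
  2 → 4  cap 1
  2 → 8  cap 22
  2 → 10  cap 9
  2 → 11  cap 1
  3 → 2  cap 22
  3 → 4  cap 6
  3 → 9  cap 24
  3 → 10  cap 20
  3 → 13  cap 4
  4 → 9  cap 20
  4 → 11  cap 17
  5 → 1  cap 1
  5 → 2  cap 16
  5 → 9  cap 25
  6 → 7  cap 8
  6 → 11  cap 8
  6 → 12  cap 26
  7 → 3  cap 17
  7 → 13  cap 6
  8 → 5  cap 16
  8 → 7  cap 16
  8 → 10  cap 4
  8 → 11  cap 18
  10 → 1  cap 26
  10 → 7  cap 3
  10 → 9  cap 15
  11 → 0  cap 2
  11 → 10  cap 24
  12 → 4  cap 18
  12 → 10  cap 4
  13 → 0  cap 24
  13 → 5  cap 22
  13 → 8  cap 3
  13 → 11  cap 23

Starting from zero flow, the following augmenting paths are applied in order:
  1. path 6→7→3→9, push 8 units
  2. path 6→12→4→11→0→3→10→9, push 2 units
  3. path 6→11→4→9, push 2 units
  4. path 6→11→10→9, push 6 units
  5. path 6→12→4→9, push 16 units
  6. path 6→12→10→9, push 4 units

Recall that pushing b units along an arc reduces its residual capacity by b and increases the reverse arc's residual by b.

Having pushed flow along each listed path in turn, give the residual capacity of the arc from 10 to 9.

Residual capacity of (10,9): 3

after path 1 (6→7→3→9, push 8): res(10,9)=15
after path 2 (6→12→4→11→0→3→10→9, push 2): res(10,9)=13
after path 3 (6→11→4→9, push 2): res(10,9)=13
after path 4 (6→11→10→9, push 6): res(10,9)=7
after path 5 (6→12→4→9, push 16): res(10,9)=7
after path 6 (6→12→10→9, push 4): res(10,9)=3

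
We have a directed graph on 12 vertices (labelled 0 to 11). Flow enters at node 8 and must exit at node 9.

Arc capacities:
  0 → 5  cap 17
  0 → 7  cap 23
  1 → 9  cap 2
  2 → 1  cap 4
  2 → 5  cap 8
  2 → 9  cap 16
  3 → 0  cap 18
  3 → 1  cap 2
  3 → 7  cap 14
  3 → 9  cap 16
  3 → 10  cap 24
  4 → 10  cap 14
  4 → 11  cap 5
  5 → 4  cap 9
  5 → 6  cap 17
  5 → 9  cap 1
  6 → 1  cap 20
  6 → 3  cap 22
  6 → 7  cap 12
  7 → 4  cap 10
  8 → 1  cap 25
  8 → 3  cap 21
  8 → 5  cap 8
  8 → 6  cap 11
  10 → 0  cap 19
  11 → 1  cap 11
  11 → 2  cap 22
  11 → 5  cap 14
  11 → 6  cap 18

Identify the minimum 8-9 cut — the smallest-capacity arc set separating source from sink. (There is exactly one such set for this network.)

Min-cut arcs: {(1,9), (3,9), (4,11), (5,9)} (total capacity 24)

augment #1: 8→1→9 push 2
augment #2: 8→3→9 push 16
augment #3: 8→5→9 push 1
augment #4: 8→5→4→11→2→9 push 5
max flow = 24; residual-reachable set from 8 gives S-side
cut edges (S→T): {(1,9), (3,9), (4,11), (5,9)} total cap 24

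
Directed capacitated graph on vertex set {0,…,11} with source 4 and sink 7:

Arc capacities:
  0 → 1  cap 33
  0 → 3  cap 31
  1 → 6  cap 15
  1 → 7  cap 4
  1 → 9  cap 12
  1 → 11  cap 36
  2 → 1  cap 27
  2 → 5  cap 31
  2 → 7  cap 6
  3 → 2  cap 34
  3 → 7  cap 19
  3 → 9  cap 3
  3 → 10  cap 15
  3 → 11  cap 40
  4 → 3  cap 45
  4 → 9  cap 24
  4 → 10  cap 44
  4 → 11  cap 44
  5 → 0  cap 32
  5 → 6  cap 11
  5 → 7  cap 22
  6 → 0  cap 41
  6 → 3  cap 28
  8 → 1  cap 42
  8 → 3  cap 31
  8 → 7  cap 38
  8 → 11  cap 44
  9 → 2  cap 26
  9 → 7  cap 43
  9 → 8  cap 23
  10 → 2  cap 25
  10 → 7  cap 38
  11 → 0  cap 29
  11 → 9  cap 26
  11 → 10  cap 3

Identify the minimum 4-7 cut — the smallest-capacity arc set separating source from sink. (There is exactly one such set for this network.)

Min-cut arcs: {(1,7), (1,9), (2,7), (3,7), (3,9), (4,9), (5,7), (10,7), (11,9)} (total capacity 154)

augment #1: 4→3→7 push 19
augment #2: 4→9→7 push 24
augment #3: 4→10→7 push 38
augment #4: 4→3→2→7 push 6
augment #5: 4→3→9→7 push 3
augment #6: 4→11→9→7 push 16
augment #7: 4→3→2→1→7 push 4
augment #8: 4→3→2→5→7 push 13
augment #9: 4→10→2→5→7 push 6
augment #10: 4→11→9→8→7 push 10
augment #11: 4→11→10→2→5→7 push 3
augment #12: 4→11→0→1→9→8→7 push 12
max flow = 154; residual-reachable set from 4 gives S-side
cut edges (S→T): {(1,7), (1,9), (2,7), (3,7), (3,9), (4,9), (5,7), (10,7), (11,9)} total cap 154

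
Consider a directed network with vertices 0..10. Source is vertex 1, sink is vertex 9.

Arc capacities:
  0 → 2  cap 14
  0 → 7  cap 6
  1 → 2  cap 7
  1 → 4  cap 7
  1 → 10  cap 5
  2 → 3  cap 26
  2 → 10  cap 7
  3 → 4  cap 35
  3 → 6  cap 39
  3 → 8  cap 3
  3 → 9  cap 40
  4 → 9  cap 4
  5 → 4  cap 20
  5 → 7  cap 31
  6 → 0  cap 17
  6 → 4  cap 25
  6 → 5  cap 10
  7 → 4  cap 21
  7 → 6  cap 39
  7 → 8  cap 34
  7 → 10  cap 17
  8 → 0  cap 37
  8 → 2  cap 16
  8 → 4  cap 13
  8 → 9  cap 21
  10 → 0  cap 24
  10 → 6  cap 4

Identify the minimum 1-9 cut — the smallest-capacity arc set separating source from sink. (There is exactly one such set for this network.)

augment #1: 1→4→9 push 4
augment #2: 1→2→3→9 push 7
augment #3: 1→10→0→2→3→9 push 5
max flow = 16; residual-reachable set from 1 gives S-side
cut edges (S→T): {(1,2), (1,10), (4,9)} total cap 16

Min-cut arcs: {(1,2), (1,10), (4,9)} (total capacity 16)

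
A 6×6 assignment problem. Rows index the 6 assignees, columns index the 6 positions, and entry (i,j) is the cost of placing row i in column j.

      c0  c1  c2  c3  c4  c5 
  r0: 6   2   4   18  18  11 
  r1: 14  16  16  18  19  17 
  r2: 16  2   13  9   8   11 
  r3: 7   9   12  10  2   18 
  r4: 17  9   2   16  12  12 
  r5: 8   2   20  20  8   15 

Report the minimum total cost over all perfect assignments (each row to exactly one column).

optimal assignment: row0→col0 (cost 6), row1→col5 (cost 17), row2→col3 (cost 9), row3→col4 (cost 2), row4→col2 (cost 2), row5→col1 (cost 2)
total = 6 + 17 + 9 + 2 + 2 + 2 = 38

Minimum assignment cost: 38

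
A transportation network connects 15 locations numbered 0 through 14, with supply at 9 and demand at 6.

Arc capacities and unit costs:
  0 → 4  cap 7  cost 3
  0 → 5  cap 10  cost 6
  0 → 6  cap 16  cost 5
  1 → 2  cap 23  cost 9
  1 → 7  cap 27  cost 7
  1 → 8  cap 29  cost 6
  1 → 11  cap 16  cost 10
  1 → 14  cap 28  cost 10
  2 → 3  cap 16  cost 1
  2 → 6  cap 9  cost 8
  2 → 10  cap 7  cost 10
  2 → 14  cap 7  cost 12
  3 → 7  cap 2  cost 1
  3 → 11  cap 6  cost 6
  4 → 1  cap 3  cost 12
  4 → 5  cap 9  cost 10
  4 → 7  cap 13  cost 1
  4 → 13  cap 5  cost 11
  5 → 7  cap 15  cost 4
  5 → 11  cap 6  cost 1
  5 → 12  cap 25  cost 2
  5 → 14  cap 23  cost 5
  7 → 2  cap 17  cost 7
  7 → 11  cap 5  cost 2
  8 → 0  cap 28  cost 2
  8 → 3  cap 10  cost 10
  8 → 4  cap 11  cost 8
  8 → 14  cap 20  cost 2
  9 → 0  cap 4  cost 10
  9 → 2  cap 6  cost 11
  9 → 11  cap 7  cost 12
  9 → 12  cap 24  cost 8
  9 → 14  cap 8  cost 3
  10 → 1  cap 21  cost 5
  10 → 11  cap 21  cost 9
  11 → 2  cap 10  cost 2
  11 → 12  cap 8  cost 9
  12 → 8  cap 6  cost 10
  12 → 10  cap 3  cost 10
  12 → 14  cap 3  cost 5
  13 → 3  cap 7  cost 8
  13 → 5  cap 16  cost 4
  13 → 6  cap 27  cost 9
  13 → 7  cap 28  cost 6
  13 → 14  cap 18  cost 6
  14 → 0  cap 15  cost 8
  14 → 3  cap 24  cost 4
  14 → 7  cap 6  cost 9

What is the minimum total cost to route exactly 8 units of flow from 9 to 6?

Minimum cost for 8 units: 124

shortest-cost path #1: 9→0→6 push 4 @ unit cost 15 (adds 60)
shortest-cost path #2: 9→14→0→6 push 4 @ unit cost 16 (adds 64)
total cost = 124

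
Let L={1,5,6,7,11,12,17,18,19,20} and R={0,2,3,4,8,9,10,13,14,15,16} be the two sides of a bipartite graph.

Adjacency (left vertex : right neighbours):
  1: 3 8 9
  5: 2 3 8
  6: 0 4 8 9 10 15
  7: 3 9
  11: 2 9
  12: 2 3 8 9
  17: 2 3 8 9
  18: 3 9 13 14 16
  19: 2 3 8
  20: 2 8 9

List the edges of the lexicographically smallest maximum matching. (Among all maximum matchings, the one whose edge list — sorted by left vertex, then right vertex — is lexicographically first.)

Lex-smallest maximum matching: {(1,3), (5,2), (6,0), (7,9), (12,8), (18,13)}

|M| = 6 (so the lex-smallest maximum matching has 6 edges)
process left vertices in ascending order; for each, take the smallest-labelled available neighbour that still permits 6 edges overall, or leave it unmatched if none does
lex-smallest matching: {1-3, 5-2, 6-0, 7-9, 12-8, 18-13}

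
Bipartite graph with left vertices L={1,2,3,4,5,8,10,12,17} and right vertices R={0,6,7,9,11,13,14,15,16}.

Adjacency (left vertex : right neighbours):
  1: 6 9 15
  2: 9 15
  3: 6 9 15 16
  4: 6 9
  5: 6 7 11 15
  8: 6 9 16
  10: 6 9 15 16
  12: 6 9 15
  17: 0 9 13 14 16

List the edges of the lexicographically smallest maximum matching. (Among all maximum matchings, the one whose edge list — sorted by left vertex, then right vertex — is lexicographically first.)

|M| = 6 (so the lex-smallest maximum matching has 6 edges)
process left vertices in ascending order; for each, take the smallest-labelled available neighbour that still permits 6 edges overall, or leave it unmatched if none does
lex-smallest matching: {1-6, 2-9, 3-15, 5-7, 8-16, 17-0}

Lex-smallest maximum matching: {(1,6), (2,9), (3,15), (5,7), (8,16), (17,0)}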